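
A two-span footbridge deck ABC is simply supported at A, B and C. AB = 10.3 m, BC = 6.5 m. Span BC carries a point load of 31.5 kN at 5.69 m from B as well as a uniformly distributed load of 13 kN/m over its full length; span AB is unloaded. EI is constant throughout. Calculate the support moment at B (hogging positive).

M_B = 31.42 kN·m

Take M_B as the redundant. Released structure: two simple spans AB and BC with a hinge at B.
End slopes at the hinge B, treating each span as simply supported:
  span BC: point load 31.5 at a = 5.69: Pab(L + b)/(6LEI) = 27.21/EI
  span BC: UDL 13: wL³/(24EI) = 148.8/EI
  relative rotation θ_0 = (0 + 176)/EI = 176/EI
A unit hogging moment at B produces rotation L₁/(3EI) + L₂/(3EI) = 5.6/EI.
Compatibility: M_B·(L₁+L₂)/(3EI) = θ_0, giving M_B = 31.42 kN·m (hogging).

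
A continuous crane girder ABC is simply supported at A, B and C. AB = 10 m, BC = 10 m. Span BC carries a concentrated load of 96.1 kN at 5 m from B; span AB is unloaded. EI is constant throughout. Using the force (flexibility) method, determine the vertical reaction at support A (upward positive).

R_A = -9.009 kN

Release continuity at B by inserting a hinge; the redundant is the internal moment M_B. The primary structure is two simply-supported spans AB and BC.
End slopes at the hinge B, treating each span as simply supported:
  span BC: point load 96.1 at a = 5: Pab(L + b)/(6LEI) = 600.6/EI
  relative rotation θ_0 = (0 + 600.6)/EI = 600.6/EI
A unit hogging moment at B produces rotation L₁/(3EI) + L₂/(3EI) = 6.667/EI.
Compatibility: M_B·(L₁+L₂)/(3EI) = θ_0, giving M_B = 90.09 kN·m (hogging).
Span AB, ΣM about A with M_B applied at B: R_B^{AB}·10 = 0 + 90.09, so R_B^{AB} = 9.009 kN and R_A = 0 − 9.009 = -9.009 kN.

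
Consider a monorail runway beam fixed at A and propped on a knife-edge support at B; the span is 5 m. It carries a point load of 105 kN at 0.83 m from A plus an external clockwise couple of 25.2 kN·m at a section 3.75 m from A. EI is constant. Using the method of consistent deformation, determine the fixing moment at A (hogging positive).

M_A = 56.41 kN·m

Choose R_B as the redundant. The primary structure is the cantilever fixed at A.
Downward deflection at the released point B due to the loads:
  point load 105 at a = 0.83: Pa²(3L − a)/(6EI) = 170.8/EI
  clockwise couple 25.2 at a = 3.75: M₀a(2L − a)/(2EI) = 295.3/EI
  δ_0 = 466.1/EI
Flexibility coefficient — unit upward force at B: δ_{BB} = L³/(3EI) = 41.67/EI.
The prop prevents deflection at B: R_B = δ_0/δ_{BB} = 466.1/41.67 = 11.19 kN.
Moment equilibrium about A: M_A = Σ(load moments about A) − R_B·L = 112.3 − 11.19×5 = 56.41 kN·m.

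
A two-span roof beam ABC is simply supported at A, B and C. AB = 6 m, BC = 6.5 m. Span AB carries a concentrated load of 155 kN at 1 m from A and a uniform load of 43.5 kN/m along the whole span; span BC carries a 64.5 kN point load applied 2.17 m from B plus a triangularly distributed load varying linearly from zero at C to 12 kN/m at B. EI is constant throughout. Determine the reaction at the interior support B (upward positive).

Release continuity at B by inserting a hinge; the redundant is the internal moment M_B. The primary structure is two simply-supported spans AB and BC.
Discontinuity in slope at B on the released structure — sum the simple-span end rotations:
  span AB: point load 155 at a = 1: Pab(L + a)/(6LEI) = 150.7/EI
  span AB: UDL 43.5: wL³/(24EI) = 391.5/EI
  span BC: point load 64.5 at a = 2.17: Pab(L + b)/(6LEI) = 168.3/EI
  span BC: triangular load, peak 12: w₀L³/(45EI) = 73.23/EI
  relative rotation θ_0 = (542.2 + 241.5)/EI = 783.7/EI
A unit hogging moment at B produces rotation L₁/(3EI) + L₂/(3EI) = 4.167/EI.
Slope continuity at B: θ_0 = M_B·4.167/EI, so M_B = 783.7/4.167 = 188.1 kN·m (hogging).
Span AB, ΣM about A with M_B applied at B: R_B^{AB}·6 = 938 + 188.1, so R_B^{AB} = 187.7 kN and R_A = 416 − 187.7 = 228.3 kN.
Span BC, ΣM about C: R_B^{BC}·6.5 = 448.3 + 188.1, so R_B^{BC} = 97.9 kN and R_C = 103.5 − 97.9 = 5.596 kN.
R_B = 187.7 + 97.9 = 285.6 kN.

R_B = 285.6 kN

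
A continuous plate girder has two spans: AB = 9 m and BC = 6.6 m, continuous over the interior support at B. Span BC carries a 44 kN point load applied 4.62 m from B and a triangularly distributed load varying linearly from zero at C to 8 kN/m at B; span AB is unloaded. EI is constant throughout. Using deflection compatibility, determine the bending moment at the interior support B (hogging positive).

Take M_B as the redundant. Released structure: two simple spans AB and BC with a hinge at B.
End slopes at the hinge B, treating each span as simply supported:
  span BC: point load 44 at a = 4.62: Pab(L + b)/(6LEI) = 87.21/EI
  span BC: triangular load, peak 8: w₀L³/(45EI) = 51.11/EI
  relative rotation θ_0 = (0 + 138.3)/EI = 138.3/EI
A unit hogging moment at B produces rotation L₁/(3EI) + L₂/(3EI) = 5.2/EI.
Slope continuity at B: θ_0 = M_B·5.2/EI, so M_B = 138.3/5.2 = 26.6 kN·m (hogging).

M_B = 26.6 kN·m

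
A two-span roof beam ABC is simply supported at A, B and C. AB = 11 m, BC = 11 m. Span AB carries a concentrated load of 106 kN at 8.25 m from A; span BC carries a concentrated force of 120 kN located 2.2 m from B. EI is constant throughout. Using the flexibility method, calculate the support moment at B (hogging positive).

M_B = 190.7 kN·m

Insert a hinge at B; M_B is the redundant, and each span becomes simply supported.
End slopes at the hinge B, treating each span as simply supported:
  span AB: point load 106 at a = 8.25: Pab(L + a)/(6LEI) = 701.4/EI
  span BC: point load 120 at a = 2.2: Pab(L + b)/(6LEI) = 697/EI
  relative rotation θ_0 = (701.4 + 697)/EI = 1398/EI
A unit hogging moment at B produces rotation L₁/(3EI) + L₂/(3EI) = 7.333/EI.
Slope continuity at B: θ_0 = M_B·7.333/EI, so M_B = 1398/7.333 = 190.7 kN·m (hogging).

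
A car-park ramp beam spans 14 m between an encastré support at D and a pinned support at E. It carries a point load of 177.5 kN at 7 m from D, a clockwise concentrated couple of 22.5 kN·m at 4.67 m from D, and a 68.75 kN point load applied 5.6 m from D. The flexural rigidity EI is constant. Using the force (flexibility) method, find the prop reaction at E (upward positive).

Choose R_E as the redundant. The primary structure is the cantilever fixed at D.
Deflection at E on the released cantilever, summing each load's contribution:
  point load 177.5 at a = 7: Pa²(3L − a)/(6EI) = 50735/EI
  clockwise couple 22.5 at a = 4.67: M₀a(2L − a)/(2EI) = 1226/EI
  point load 68.75 at a = 5.6: Pa²(3L − a)/(6EI) = 13080/EI
  δ_0 = 65041/EI
Flexibility coefficient — unit upward force at E: δ_{EE} = L³/(3EI) = 914.7/EI.
Compatibility at E: δ_0 − R_E·δ_{EE} = 0, so R_E = 65041/914.7 = 71.11 kN.

R_E = 71.11 kN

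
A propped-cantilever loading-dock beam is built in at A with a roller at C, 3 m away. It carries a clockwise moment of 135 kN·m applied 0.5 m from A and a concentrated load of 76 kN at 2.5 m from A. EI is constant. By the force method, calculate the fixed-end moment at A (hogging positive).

M_A = 91.6 kN·m

Choose R_C as the redundant. The primary structure is the cantilever fixed at A.
Deflection at C on the released cantilever, summing each load's contribution:
  clockwise couple 135 at a = 0.5: M₀a(2L − a)/(2EI) = 185.6/EI
  point load 76 at a = 2.5: Pa²(3L − a)/(6EI) = 514.6/EI
  δ_0 = 700.2/EI
Tip deflection under a unit load at C: L³/(3EI) = 9/EI.
The prop prevents deflection at C: R_C = δ_0/δ_{CC} = 700.2/9 = 77.8 kN.
Moment equilibrium about A: M_A = Σ(load moments about A) − R_C·L = 325 − 77.8×3 = 91.6 kN·m.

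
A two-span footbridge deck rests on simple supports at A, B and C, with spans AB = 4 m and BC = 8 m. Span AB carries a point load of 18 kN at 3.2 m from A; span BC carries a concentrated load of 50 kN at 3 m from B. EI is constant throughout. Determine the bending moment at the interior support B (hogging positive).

Insert a hinge at B; M_B is the redundant, and each span becomes simply supported.
End slopes at the hinge B, treating each span as simply supported:
  span AB: point load 18 at a = 3.2: Pab(L + a)/(6LEI) = 13.82/EI
  span BC: point load 50 at a = 3: Pab(L + b)/(6LEI) = 203.1/EI
  relative rotation θ_0 = (13.82 + 203.1)/EI = 216.9/EI
A unit hogging moment at B produces rotation L₁/(3EI) + L₂/(3EI) = 4/EI.
Compatibility: M_B·(L₁+L₂)/(3EI) = θ_0, giving M_B = 54.24 kN·m (hogging).

M_B = 54.24 kN·m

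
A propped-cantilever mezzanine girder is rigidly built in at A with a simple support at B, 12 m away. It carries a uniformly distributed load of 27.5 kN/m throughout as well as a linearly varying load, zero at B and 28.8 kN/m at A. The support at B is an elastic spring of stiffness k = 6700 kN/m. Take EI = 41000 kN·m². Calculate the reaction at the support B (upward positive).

Remove the prop at B; the released (primary) structure is a cantilever built in at A.
Deflection at B on the released cantilever, summing each load's contribution:
  UDL 27.5: wL⁴/(8EI) = 71280/EI
  triangular load, peak 28.8 at the fixed end: w₀L⁴/(30EI) = 19907/EI
  δ_0 = 91187/EI
Tip deflection under a unit load at B: L³/(3EI) = 576/EI.
With EI = 41000 kN·m²: δ_0 = 2.2241 m and δ_{BB} = 0.014049 m/kN.
Compatibility — the spring shortens by R_B/k under the reaction it provides: δ_0 − R_B·δ_{BB} = R_B/k. With 1/k = 0.000149 m/kN, R_B = δ_0 / (δ_{BB} + 1/k) = 2.2241 / (0.014049 + 0.000149) = 156.6 kN.

R_B = 156.6 kN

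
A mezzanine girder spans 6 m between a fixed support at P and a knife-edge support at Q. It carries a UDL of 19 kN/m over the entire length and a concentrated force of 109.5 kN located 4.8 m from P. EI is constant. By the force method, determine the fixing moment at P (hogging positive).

M_P = 148.6 kN·m

Choose R_Q as the redundant. The primary structure is the cantilever fixed at P.
Downward deflection at the released point Q due to the loads:
  UDL 19: wL⁴/(8EI) = 3078/EI
  point load 109.5 at a = 4.8: Pa²(3L − a)/(6EI) = 5550/EI
  δ_0 = 8628/EI
Tip deflection under a unit load at Q: L³/(3EI) = 72/EI.
The prop prevents deflection at Q: R_Q = δ_0/δ_{QQ} = 8628/72 = 119.8 kN.
Moment equilibrium about P: M_P = Σ(load moments about P) − R_Q·L = 867.6 − 119.8×6 = 148.6 kN·m.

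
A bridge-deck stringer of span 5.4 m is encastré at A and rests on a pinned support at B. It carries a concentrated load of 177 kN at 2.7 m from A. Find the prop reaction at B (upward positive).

Remove the prop at B; the released (primary) structure is a cantilever built in at A.
Downward deflection at the released point B due to the loads:
  point load 177 at a = 2.7: Pa²(3L − a)/(6EI) = 2903/EI
Flexibility coefficient — unit upward force at B: δ_{BB} = L³/(3EI) = 52.49/EI.
The prop prevents deflection at B: R_B = δ_0/δ_{BB} = 2903/52.49 = 55.31 kN.

R_B = 55.31 kN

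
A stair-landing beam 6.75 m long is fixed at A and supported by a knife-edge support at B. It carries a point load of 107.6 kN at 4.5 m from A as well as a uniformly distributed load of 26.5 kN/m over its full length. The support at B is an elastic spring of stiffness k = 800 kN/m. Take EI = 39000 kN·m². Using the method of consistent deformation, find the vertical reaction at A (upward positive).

R_A = 203.2 kN

Release the roller at B. Primary structure: cantilever fixed at A.
Free-end deflection of the primary structure under the applied loading (downward +):
  point load 107.6 at a = 4.5: Pa²(3L − a)/(6EI) = 5720/EI
  UDL 26.5: wL⁴/(8EI) = 6877/EI
  δ_0 = 12596/EI
Tip deflection under a unit load at B: L³/(3EI) = 102.5/EI.
With EI = 39000 kN·m²: δ_0 = 0.32298 m and δ_{BB} = 0.002629 m/kN.
Compatibility — the spring shortens by R_B/k under the reaction it provides: δ_0 − R_B·δ_{BB} = R_B/k. With 1/k = 0.00125 m/kN, R_B = δ_0 / (δ_{BB} + 1/k) = 0.32298 / (0.002629 + 0.00125) = 83.27 kN.
Vertical equilibrium: R_A = ΣP − R_B = 286.5 − 83.27 = 203.2 kN.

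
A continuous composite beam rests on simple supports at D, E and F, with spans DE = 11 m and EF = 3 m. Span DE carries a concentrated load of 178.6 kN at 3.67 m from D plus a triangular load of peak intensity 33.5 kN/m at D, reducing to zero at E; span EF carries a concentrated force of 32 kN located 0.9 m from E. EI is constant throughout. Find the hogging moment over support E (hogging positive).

M_E = 418.3 kN·m

Release continuity at E by inserting a hinge; the redundant is the internal moment M_E. The primary structure is two simply-supported spans DE and EF.
Discontinuity in slope at E on the released structure — sum the simple-span end rotations:
  span DE: point load 178.6 at a = 3.67: Pab(L + a)/(6LEI) = 1068/EI
  span DE: triangular load, peak 33.5: 7w₀L³/(360EI) = 867/EI
  span EF: point load 32 at a = 0.9: Pab(L + b)/(6LEI) = 17.14/EI
  relative rotation θ_0 = (1935 + 17.14)/EI = 1952/EI
A unit hogging moment at E produces rotation L₁/(3EI) + L₂/(3EI) = 4.667/EI.
Slope continuity at E: θ_0 = M_E·4.667/EI, so M_E = 1952/4.667 = 418.3 kN·m (hogging).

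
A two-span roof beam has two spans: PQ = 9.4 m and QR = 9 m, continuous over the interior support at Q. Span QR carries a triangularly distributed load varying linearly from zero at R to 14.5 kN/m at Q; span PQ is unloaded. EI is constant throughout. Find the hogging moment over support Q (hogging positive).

M_Q = 38.3 kN·m

Insert a hinge at Q; M_Q is the redundant, and each span becomes simply supported.
Rotations at Q on the released spans (each span's end-slope, ×1/EI):
  span QR: triangular load, peak 14.5: w₀L³/(45EI) = 234.9/EI
  relative rotation θ_0 = (0 + 234.9)/EI = 234.9/EI
A unit hogging moment at Q produces rotation L₁/(3EI) + L₂/(3EI) = 6.133/EI.
Slope continuity at Q: θ_0 = M_Q·6.133/EI, so M_Q = 234.9/6.133 = 38.3 kN·m (hogging).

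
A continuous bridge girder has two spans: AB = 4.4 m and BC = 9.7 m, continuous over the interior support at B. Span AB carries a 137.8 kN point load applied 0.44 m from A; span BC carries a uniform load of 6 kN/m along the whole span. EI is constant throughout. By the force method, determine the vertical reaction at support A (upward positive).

R_A = 110.9 kN

Take M_B as the redundant. Released structure: two simple spans AB and BC with a hinge at B.
Discontinuity in slope at B on the released structure — sum the simple-span end rotations:
  span AB: point load 137.8 at a = 0.44: Pab(L + a)/(6LEI) = 44.02/EI
  span BC: UDL 6: wL³/(24EI) = 228.2/EI
  relative rotation θ_0 = (44.02 + 228.2)/EI = 272.2/EI
A unit hogging moment at B produces rotation L₁/(3EI) + L₂/(3EI) = 4.7/EI.
Slope continuity at B: θ_0 = M_B·4.7/EI, so M_B = 272.2/4.7 = 57.91 kN·m (hogging).
Span AB, ΣM about A with M_B applied at B: R_B^{AB}·4.4 = 60.63 + 57.91, so R_B^{AB} = 26.94 kN and R_A = 137.8 − 26.94 = 110.9 kN.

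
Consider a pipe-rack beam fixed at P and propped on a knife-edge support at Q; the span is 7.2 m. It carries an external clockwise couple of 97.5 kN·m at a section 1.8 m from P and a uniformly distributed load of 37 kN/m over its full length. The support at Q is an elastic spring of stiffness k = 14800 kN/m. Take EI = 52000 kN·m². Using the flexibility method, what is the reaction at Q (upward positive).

Take the reaction at Q as the redundant and release it; the primary structure is a cantilever fixed at P.
Deflection at Q on the released cantilever, summing each load's contribution:
  clockwise couple 97.5 at a = 1.8: M₀a(2L − a)/(2EI) = 1106/EI
  UDL 37: wL⁴/(8EI) = 12429/EI
  δ_0 = 13535/EI
Flexibility coefficient — unit upward force at Q: δ_{QQ} = L³/(3EI) = 124.4/EI.
With EI = 52000 kN·m²: δ_0 = 0.26028 m and δ_{QQ} = 0.002393 m/kN.
Compatibility — the spring shortens by R_Q/k under the reaction it provides: δ_0 − R_Q·δ_{QQ} = R_Q/k. With 1/k = 0.000068 m/kN, R_Q = δ_0 / (δ_{QQ} + 1/k) = 0.26028 / (0.002393 + 0.000068) = 105.8 kN.

R_Q = 105.8 kN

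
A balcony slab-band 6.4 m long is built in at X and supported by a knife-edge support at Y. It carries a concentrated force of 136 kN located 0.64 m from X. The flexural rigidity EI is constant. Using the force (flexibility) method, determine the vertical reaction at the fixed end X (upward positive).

Choose R_Y as the redundant. The primary structure is the cantilever fixed at X.
Deflection at Y on the released cantilever, summing each load's contribution:
  point load 136 at a = 0.64: Pa²(3L − a)/(6EI) = 172.3/EI
Flexibility coefficient — unit upward force at Y: δ_{YY} = L³/(3EI) = 87.38/EI.
Compatibility at Y: δ_0 − R_Y·δ_{YY} = 0, so R_Y = 172.3/87.38 = 1.972 kN.
Vertical equilibrium: R_X = ΣP − R_Y = 136 − 1.972 = 134 kN.

R_X = 134 kN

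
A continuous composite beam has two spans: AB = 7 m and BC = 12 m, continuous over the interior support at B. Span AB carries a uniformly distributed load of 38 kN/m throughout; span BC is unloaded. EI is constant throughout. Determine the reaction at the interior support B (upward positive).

R_B = 152.4 kN

Insert a hinge at B; M_B is the redundant, and each span becomes simply supported.
Discontinuity in slope at B on the released structure — sum the simple-span end rotations:
  span AB: UDL 38: wL³/(24EI) = 543.1/EI
  relative rotation θ_0 = (543.1 + 0)/EI = 543.1/EI
A unit hogging moment at B produces rotation L₁/(3EI) + L₂/(3EI) = 6.333/EI.
Compatibility: M_B·(L₁+L₂)/(3EI) = θ_0, giving M_B = 85.75 kN·m (hogging).
Span AB, ΣM about A with M_B applied at B: R_B^{AB}·7 = 931 + 85.75, so R_B^{AB} = 145.2 kN and R_A = 266 − 145.2 = 120.8 kN.
Span BC, ΣM about C: R_B^{BC}·12 = 0 + 85.75, so R_B^{BC} = 7.146 kN and R_C = 0 − 7.146 = -7.146 kN.
R_B = 145.2 + 7.146 = 152.4 kN.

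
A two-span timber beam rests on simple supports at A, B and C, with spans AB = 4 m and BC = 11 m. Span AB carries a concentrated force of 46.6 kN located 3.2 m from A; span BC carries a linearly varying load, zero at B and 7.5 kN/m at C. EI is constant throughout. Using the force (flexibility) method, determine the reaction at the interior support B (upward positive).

Take M_B as the redundant. Released structure: two simple spans AB and BC with a hinge at B.
End slopes at the hinge B, treating each span as simply supported:
  span AB: point load 46.6 at a = 3.2: Pab(L + a)/(6LEI) = 35.79/EI
  span BC: triangular load, peak 7.5: 7w₀L³/(360EI) = 194.1/EI
  relative rotation θ_0 = (35.79 + 194.1)/EI = 229.9/EI
A unit hogging moment at B produces rotation L₁/(3EI) + L₂/(3EI) = 5/EI.
Compatibility: M_B·(L₁+L₂)/(3EI) = θ_0, giving M_B = 45.98 kN·m (hogging).
Span AB, ΣM about A with M_B applied at B: R_B^{AB}·4 = 149.1 + 45.98, so R_B^{AB} = 48.77 kN and R_A = 46.6 − 48.77 = -2.175 kN.
Span BC, ΣM about C: R_B^{BC}·11 = 151.2 + 45.98, so R_B^{BC} = 17.93 kN and R_C = 41.25 − 17.93 = 23.32 kN.
R_B = 48.77 + 17.93 = 66.7 kN.

R_B = 66.7 kN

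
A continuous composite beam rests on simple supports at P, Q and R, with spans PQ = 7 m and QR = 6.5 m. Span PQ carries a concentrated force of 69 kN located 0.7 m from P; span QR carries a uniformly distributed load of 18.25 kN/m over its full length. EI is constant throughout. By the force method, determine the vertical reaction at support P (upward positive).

R_P = 53.7 kN

Take M_Q as the redundant. Released structure: two simple spans PQ and QR with a hinge at Q.
Rotations at Q on the released spans (each span's end-slope, ×1/EI):
  span PQ: point load 69 at a = 0.7: Pab(L + a)/(6LEI) = 55.79/EI
  span QR: UDL 18.25: wL³/(24EI) = 208.8/EI
  relative rotation θ_0 = (55.79 + 208.8)/EI = 264.6/EI
A unit hogging moment at Q produces rotation L₁/(3EI) + L₂/(3EI) = 4.5/EI.
Compatibility: M_Q·(L₁+L₂)/(3EI) = θ_0, giving M_Q = 58.8 kN·m (hogging).
Span PQ, ΣM about P with M_Q applied at Q: R_Q^{PQ}·7 = 48.3 + 58.8, so R_Q^{PQ} = 15.3 kN and R_P = 69 − 15.3 = 53.7 kN.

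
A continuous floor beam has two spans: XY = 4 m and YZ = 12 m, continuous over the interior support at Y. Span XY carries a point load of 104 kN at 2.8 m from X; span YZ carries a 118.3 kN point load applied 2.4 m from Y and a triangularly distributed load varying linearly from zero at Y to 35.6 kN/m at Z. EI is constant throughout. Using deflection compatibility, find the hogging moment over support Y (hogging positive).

M_Y = 396.2 kN·m

Release continuity at Y by inserting a hinge; the redundant is the internal moment M_Y. The primary structure is two simply-supported spans XY and YZ.
Rotations at Y on the released spans (each span's end-slope, ×1/EI):
  span XY: point load 104 at a = 2.8: Pab(L + a)/(6LEI) = 99.01/EI
  span YZ: point load 118.3 at a = 2.4: Pab(L + b)/(6LEI) = 817.7/EI
  span YZ: triangular load, peak 35.6: 7w₀L³/(360EI) = 1196/EI
  relative rotation θ_0 = (99.01 + 2014)/EI = 2113/EI
A unit hogging moment at Y produces rotation L₁/(3EI) + L₂/(3EI) = 5.333/EI.
Compatibility: M_Y·(L₁+L₂)/(3EI) = θ_0, giving M_Y = 396.2 kN·m (hogging).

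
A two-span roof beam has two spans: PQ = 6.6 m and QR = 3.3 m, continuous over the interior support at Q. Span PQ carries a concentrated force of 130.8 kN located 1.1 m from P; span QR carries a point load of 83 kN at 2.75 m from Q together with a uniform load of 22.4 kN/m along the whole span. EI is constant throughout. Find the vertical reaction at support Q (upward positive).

R_Q = 101.8 kN

Insert a hinge at Q; M_Q is the redundant, and each span becomes simply supported.
End slopes at the hinge Q, treating each span as simply supported:
  span PQ: point load 130.8 at a = 1.1: Pab(L + a)/(6LEI) = 153.9/EI
  span QR: point load 83 at a = 2.75: Pab(L + b)/(6LEI) = 24.41/EI
  span QR: UDL 22.4: wL³/(24EI) = 33.54/EI
  relative rotation θ_0 = (153.9 + 57.95)/EI = 211.8/EI
A unit hogging moment at Q produces rotation L₁/(3EI) + L₂/(3EI) = 3.3/EI.
Compatibility: M_Q·(L₁+L₂)/(3EI) = θ_0, giving M_Q = 64.19 kN·m (hogging).
Span PQ, ΣM about P with M_Q applied at Q: R_Q^{PQ}·6.6 = 143.9 + 64.19, so R_Q^{PQ} = 31.53 kN and R_P = 130.8 − 31.53 = 99.27 kN.
Span QR, ΣM about R: R_Q^{QR}·3.3 = 167.6 + 64.19, so R_Q^{QR} = 70.24 kN and R_R = 156.9 − 70.24 = 86.68 kN.
R_Q = 31.53 + 70.24 = 101.8 kN.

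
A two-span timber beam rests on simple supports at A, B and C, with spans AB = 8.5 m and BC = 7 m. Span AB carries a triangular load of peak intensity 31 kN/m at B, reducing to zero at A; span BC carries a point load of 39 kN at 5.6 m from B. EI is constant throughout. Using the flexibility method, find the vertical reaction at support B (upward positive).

Insert a hinge at B; M_B is the redundant, and each span becomes simply supported.
Discontinuity in slope at B on the released structure — sum the simple-span end rotations:
  span AB: triangular load, peak 31: w₀L³/(45EI) = 423.1/EI
  span BC: point load 39 at a = 5.6: Pab(L + b)/(6LEI) = 61.15/EI
  relative rotation θ_0 = (423.1 + 61.15)/EI = 484.2/EI
A unit hogging moment at B produces rotation L₁/(3EI) + L₂/(3EI) = 5.167/EI.
Slope continuity at B: θ_0 = M_B·5.167/EI, so M_B = 484.2/5.167 = 93.72 kN·m (hogging).
Span AB, ΣM about A with M_B applied at B: R_B^{AB}·8.5 = 746.6 + 93.72, so R_B^{AB} = 98.86 kN and R_A = 131.8 − 98.86 = 32.89 kN.
Span BC, ΣM about C: R_B^{BC}·7 = 54.6 + 93.72, so R_B^{BC} = 21.19 kN and R_C = 39 − 21.19 = 17.81 kN.
R_B = 98.86 + 21.19 = 120 kN.

R_B = 120 kN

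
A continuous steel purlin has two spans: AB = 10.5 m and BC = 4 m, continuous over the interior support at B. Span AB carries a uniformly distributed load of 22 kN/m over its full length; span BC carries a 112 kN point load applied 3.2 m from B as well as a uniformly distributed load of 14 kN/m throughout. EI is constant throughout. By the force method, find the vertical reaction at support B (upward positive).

R_B = 248.5 kN

Release continuity at B by inserting a hinge; the redundant is the internal moment M_B. The primary structure is two simply-supported spans AB and BC.
Rotations at B on the released spans (each span's end-slope, ×1/EI):
  span AB: UDL 22: wL³/(24EI) = 1061/EI
  span BC: point load 112 at a = 3.2: Pab(L + b)/(6LEI) = 57.34/EI
  span BC: UDL 14: wL³/(24EI) = 37.33/EI
  relative rotation θ_0 = (1061 + 94.68)/EI = 1156/EI
A unit hogging moment at B produces rotation L₁/(3EI) + L₂/(3EI) = 4.833/EI.
Compatibility: M_B·(L₁+L₂)/(3EI) = θ_0, giving M_B = 239.1 kN·m (hogging).
Span AB, ΣM about A with M_B applied at B: R_B^{AB}·10.5 = 1213 + 239.1, so R_B^{AB} = 138.3 kN and R_A = 231 − 138.3 = 92.72 kN.
Span BC, ΣM about C: R_B^{BC}·4 = 201.6 + 239.1, so R_B^{BC} = 110.2 kN and R_C = 168 − 110.2 = 57.82 kN.
R_B = 138.3 + 110.2 = 248.5 kN.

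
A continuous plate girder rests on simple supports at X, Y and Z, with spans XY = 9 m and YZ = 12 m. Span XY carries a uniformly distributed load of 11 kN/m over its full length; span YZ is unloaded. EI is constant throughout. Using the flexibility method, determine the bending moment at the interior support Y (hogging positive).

Insert a hinge at Y; M_Y is the redundant, and each span becomes simply supported.
Discontinuity in slope at Y on the released structure — sum the simple-span end rotations:
  span XY: UDL 11: wL³/(24EI) = 334.1/EI
  relative rotation θ_0 = (334.1 + 0)/EI = 334.1/EI
A unit hogging moment at Y produces rotation L₁/(3EI) + L₂/(3EI) = 7/EI.
Compatibility: M_Y·(L₁+L₂)/(3EI) = θ_0, giving M_Y = 47.73 kN·m (hogging).

M_Y = 47.73 kN·m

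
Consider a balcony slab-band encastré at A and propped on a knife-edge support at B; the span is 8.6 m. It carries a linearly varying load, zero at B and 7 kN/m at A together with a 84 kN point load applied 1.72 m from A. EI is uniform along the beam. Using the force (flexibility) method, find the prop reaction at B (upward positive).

R_B = 10.72 kN

Choose R_B as the redundant. The primary structure is the cantilever fixed at A.
Primary-structure tip deflection at B by superposition:
  triangular load, peak 7 at the fixed end: w₀L⁴/(30EI) = 1276/EI
  point load 84 at a = 1.72: Pa²(3L − a)/(6EI) = 997.3/EI
  δ_0 = 2274/EI
Flexibility coefficient — unit upward force at B: δ_{BB} = L³/(3EI) = 212/EI.
The prop prevents deflection at B: R_B = δ_0/δ_{BB} = 2274/212 = 10.72 kN.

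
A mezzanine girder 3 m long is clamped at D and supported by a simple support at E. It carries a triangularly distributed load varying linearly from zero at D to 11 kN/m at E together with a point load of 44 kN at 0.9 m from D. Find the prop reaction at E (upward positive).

Release the roller at E. Primary structure: cantilever fixed at D.
Primary-structure tip deflection at E by superposition:
  triangular load, peak 11 at the free end: 11w₀L⁴/(120EI) = 81.67/EI
  point load 44 at a = 0.9: Pa²(3L − a)/(6EI) = 48.11/EI
  δ_0 = 129.8/EI
Flexibility coefficient — unit upward force at E: δ_{EE} = L³/(3EI) = 9/EI.
Compatibility at E: δ_0 − R_E·δ_{EE} = 0, so R_E = 129.8/9 = 14.42 kN.

R_E = 14.42 kN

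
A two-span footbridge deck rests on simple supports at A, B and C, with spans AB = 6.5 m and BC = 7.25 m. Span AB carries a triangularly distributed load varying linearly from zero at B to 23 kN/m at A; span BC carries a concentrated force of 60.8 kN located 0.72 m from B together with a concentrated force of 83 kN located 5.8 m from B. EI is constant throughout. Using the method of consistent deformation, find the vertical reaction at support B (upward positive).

Insert a hinge at B; M_B is the redundant, and each span becomes simply supported.
End slopes at the hinge B, treating each span as simply supported:
  span AB: triangular load, peak 23: 7w₀L³/(360EI) = 122.8/EI
  span BC: point load 60.8 at a = 0.72: Pab(L + b)/(6LEI) = 90.55/EI
  span BC: point load 83 at a = 5.8: Pab(L + b)/(6LEI) = 139.6/EI
  relative rotation θ_0 = (122.8 + 230.2)/EI = 353/EI
A unit hogging moment at B produces rotation L₁/(3EI) + L₂/(3EI) = 4.583/EI.
Compatibility: M_B·(L₁+L₂)/(3EI) = θ_0, giving M_B = 77.01 kN·m (hogging).
Span AB, ΣM about A with M_B applied at B: R_B^{AB}·6.5 = 162 + 77.01, so R_B^{AB} = 36.76 kN and R_A = 74.75 − 36.76 = 37.99 kN.
Span BC, ΣM about C: R_B^{BC}·7.25 = 517.4 + 77.01, so R_B^{BC} = 81.98 kN and R_C = 143.8 − 81.98 = 61.82 kN.
R_B = 36.76 + 81.98 = 118.7 kN.

R_B = 118.7 kN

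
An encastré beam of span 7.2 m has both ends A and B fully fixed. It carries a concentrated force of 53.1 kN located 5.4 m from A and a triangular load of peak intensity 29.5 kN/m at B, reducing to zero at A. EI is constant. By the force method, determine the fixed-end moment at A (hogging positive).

Release both end moments; the primary structure is a simply-supported span AB with redundants M_A and M_B.
End rotations of the released simple span under the applied load (×1/EI):
  at A: point load 53.1 at a = 5.4: Pab(L + b)/(6LEI) = 107.5/EI
  at B: point load 53.1 at a = 5.4: Pab(L + a)/(6LEI) = 150.5/EI
  at A: triangular load, peak 29.5: 7w₀L³/(360EI) = 214.1/EI
  at B: triangular load, peak 29.5: w₀L³/(45EI) = 244.7/EI
  θ_A0 = 321.6/EI,  θ_B0 = 395.2/EI
Flexibility coefficients: a unit moment at one end gives L/(3EI) there and L/(6EI) at the far end, so f₁₁ = f₂₂ = 2.4/EI and f₁₂ = f₂₁ = 1.2/EI.
Compatibility — zero rotation at each built-in end:
  2.4 M_A + 1.2 M_B = 321.6
  1.2 M_A + 2.4 M_B = 395.2
Solving the pair gives M_A = 68.9 kN·m and M_B = 130.2 kN·m (hogging).

M_A = 68.9 kN·m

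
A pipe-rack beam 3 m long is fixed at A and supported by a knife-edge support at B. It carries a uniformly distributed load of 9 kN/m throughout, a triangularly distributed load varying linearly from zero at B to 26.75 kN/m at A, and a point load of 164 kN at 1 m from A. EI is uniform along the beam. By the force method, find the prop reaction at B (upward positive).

R_B = 42.45 kN

Take the reaction at B as the redundant and release it; the primary structure is a cantilever fixed at A.
Downward deflection at the released point B due to the loads:
  UDL 9: wL⁴/(8EI) = 91.12/EI
  triangular load, peak 26.75 at the fixed end: w₀L⁴/(30EI) = 72.22/EI
  point load 164 at a = 1: Pa²(3L − a)/(6EI) = 218.7/EI
  δ_0 = 382/EI
Flexibility coefficient — unit upward force at B: δ_{BB} = L³/(3EI) = 9/EI.
Compatibility at B: δ_0 − R_B·δ_{BB} = 0, so R_B = 382/9 = 42.45 kN.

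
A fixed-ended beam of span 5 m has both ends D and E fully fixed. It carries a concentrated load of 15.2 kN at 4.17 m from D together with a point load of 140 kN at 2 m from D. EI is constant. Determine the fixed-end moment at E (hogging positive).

M_E = 75.98 kN·m

Take the two fixed-end moments M_D, M_E as redundants; the released structure is the simple span DE.
End rotations of the released simple span under the applied load (×1/EI):
  at D: point load 15.2 at a = 4.17: Pab(L + b)/(6LEI) = 10.22/EI
  at E: point load 15.2 at a = 4.17: Pab(L + a)/(6LEI) = 16.08/EI
  at D: point load 140 at a = 2: Pab(L + b)/(6LEI) = 224/EI
  at E: point load 140 at a = 2: Pab(L + a)/(6LEI) = 196/EI
  θ_D0 = 234.2/EI,  θ_E0 = 212.1/EI
Flexibility coefficients: a unit moment at one end gives L/(3EI) there and L/(6EI) at the far end, so f₁₁ = f₂₂ = 1.667/EI and f₁₂ = f₂₁ = 0.8333/EI.
Compatibility — zero rotation at each built-in end:
  1.667 M_D + 0.8333 M_E = 234.2
  0.8333 M_D + 1.667 M_E = 212.1
Solving the pair gives M_D = 102.5 kN·m and M_E = 75.98 kN·m (hogging).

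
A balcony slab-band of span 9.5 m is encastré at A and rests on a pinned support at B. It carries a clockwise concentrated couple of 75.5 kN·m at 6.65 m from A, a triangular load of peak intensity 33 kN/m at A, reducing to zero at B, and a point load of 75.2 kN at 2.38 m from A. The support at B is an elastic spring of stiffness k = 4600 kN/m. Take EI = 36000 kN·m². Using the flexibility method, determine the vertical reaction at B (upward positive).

Release the roller at B. Primary structure: cantilever fixed at A.
Downward deflection at the released point B due to the loads:
  clockwise couple 75.5 at a = 6.65: M₀a(2L − a)/(2EI) = 3100/EI
  triangular load, peak 33 at the fixed end: w₀L⁴/(30EI) = 8960/EI
  point load 75.2 at a = 2.38: Pa²(3L − a)/(6EI) = 1854/EI
  δ_0 = 13914/EI
Tip deflection under a unit load at B: L³/(3EI) = 285.8/EI.
With EI = 36000 kN·m²: δ_0 = 0.38651 m and δ_{BB} = 0.007939 m/kN.
Compatibility — the spring shortens by R_B/k under the reaction it provides: δ_0 − R_B·δ_{BB} = R_B/k. With 1/k = 0.000217 m/kN, R_B = δ_0 / (δ_{BB} + 1/k) = 0.38651 / (0.007939 + 0.000217) = 47.39 kN.

R_B = 47.39 kN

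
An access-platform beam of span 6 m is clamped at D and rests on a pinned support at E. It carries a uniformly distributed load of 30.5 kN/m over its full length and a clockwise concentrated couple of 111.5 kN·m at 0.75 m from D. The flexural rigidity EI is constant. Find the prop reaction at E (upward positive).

R_E = 75.16 kN

Remove the prop at E; the released (primary) structure is a cantilever built in at D.
Free-end deflection of the primary structure under the applied loading (downward +):
  UDL 30.5: wL⁴/(8EI) = 4941/EI
  clockwise couple 111.5 at a = 0.75: M₀a(2L − a)/(2EI) = 470.4/EI
  δ_0 = 5411/EI
Flexibility coefficient — unit upward force at E: δ_{EE} = L³/(3EI) = 72/EI.
The prop prevents deflection at E: R_E = δ_0/δ_{EE} = 5411/72 = 75.16 kN.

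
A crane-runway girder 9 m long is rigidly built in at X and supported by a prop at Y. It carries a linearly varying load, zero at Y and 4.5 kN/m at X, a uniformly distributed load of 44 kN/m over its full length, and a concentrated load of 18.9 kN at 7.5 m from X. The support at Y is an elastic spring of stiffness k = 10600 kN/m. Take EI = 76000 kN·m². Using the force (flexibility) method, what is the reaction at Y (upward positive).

Choose R_Y as the redundant. The primary structure is the cantilever fixed at X.
Downward deflection at the released point Y due to the loads:
  triangular load, peak 4.5 at the fixed end: w₀L⁴/(30EI) = 984.1/EI
  UDL 44: wL⁴/(8EI) = 36086/EI
  point load 18.9 at a = 7.5: Pa²(3L − a)/(6EI) = 3455/EI
  δ_0 = 40525/EI
Tip deflection under a unit load at Y: L³/(3EI) = 243/EI.
With EI = 76000 kN·m²: δ_0 = 0.53322 m and δ_{YY} = 0.003197 m/kN.
Compatibility — the spring shortens by R_Y/k under the reaction it provides: δ_0 − R_Y·δ_{YY} = R_Y/k. With 1/k = 0.000094 m/kN, R_Y = δ_0 / (δ_{YY} + 1/k) = 0.53322 / (0.003197 + 0.000094) = 162 kN.

R_Y = 162 kN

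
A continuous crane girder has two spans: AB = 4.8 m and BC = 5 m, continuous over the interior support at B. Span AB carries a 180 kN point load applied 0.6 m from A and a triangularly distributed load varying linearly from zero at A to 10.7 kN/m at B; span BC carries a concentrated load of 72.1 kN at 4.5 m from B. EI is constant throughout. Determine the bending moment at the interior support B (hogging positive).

Insert a hinge at B; M_B is the redundant, and each span becomes simply supported.
Discontinuity in slope at B on the released structure — sum the simple-span end rotations:
  span AB: point load 180 at a = 0.6: Pab(L + a)/(6LEI) = 85.05/EI
  span AB: triangular load, peak 10.7: w₀L³/(45EI) = 26.3/EI
  span BC: point load 72.1 at a = 4.5: Pab(L + b)/(6LEI) = 29.74/EI
  relative rotation θ_0 = (111.3 + 29.74)/EI = 141.1/EI
A unit hogging moment at B produces rotation L₁/(3EI) + L₂/(3EI) = 3.267/EI.
Slope continuity at B: θ_0 = M_B·3.267/EI, so M_B = 141.1/3.267 = 43.19 kN·m (hogging).

M_B = 43.19 kN·m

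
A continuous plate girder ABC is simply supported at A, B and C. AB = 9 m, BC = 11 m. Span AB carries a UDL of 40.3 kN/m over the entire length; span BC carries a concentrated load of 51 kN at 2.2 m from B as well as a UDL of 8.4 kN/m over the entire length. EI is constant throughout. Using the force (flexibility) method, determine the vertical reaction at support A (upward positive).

R_A = 148.2 kN

Release continuity at B by inserting a hinge; the redundant is the internal moment M_B. The primary structure is two simply-supported spans AB and BC.
End slopes at the hinge B, treating each span as simply supported:
  span AB: UDL 40.3: wL³/(24EI) = 1224/EI
  span BC: point load 51 at a = 2.2: Pab(L + b)/(6LEI) = 296.2/EI
  span BC: UDL 8.4: wL³/(24EI) = 465.9/EI
  relative rotation θ_0 = (1224 + 762.1)/EI = 1986/EI
A unit hogging moment at B produces rotation L₁/(3EI) + L₂/(3EI) = 6.667/EI.
Slope continuity at B: θ_0 = M_B·6.667/EI, so M_B = 1986/6.667 = 297.9 kN·m (hogging).
Span AB, ΣM about A with M_B applied at B: R_B^{AB}·9 = 1632 + 297.9, so R_B^{AB} = 214.5 kN and R_A = 362.7 − 214.5 = 148.2 kN.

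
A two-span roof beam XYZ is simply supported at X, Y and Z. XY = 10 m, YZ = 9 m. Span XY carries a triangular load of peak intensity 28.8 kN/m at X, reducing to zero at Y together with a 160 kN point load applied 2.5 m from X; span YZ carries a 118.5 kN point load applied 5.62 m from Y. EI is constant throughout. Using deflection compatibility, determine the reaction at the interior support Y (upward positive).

R_Y = 189.2 kN

Insert a hinge at Y; M_Y is the redundant, and each span becomes simply supported.
Discontinuity in slope at Y on the released structure — sum the simple-span end rotations:
  span XY: triangular load, peak 28.8: 7w₀L³/(360EI) = 560/EI
  span XY: point load 160 at a = 2.5: Pab(L + a)/(6LEI) = 625/EI
  span YZ: point load 118.5 at a = 5.62: Pab(L + b)/(6LEI) = 516.1/EI
  relative rotation θ_0 = (1185 + 516.1)/EI = 1701/EI
A unit hogging moment at Y produces rotation L₁/(3EI) + L₂/(3EI) = 6.333/EI.
Slope continuity at Y: θ_0 = M_Y·6.333/EI, so M_Y = 1701/6.333 = 268.6 kN·m (hogging).
Span XY, ΣM about X with M_Y applied at Y: R_Y^{XY}·10 = 880 + 268.6, so R_Y^{XY} = 114.9 kN and R_X = 304 − 114.9 = 189.1 kN.
Span YZ, ΣM about Z: R_Y^{YZ}·9 = 400.5 + 268.6, so R_Y^{YZ} = 74.35 kN and R_Z = 118.5 − 74.35 = 44.15 kN.
R_Y = 114.9 + 74.35 = 189.2 kN.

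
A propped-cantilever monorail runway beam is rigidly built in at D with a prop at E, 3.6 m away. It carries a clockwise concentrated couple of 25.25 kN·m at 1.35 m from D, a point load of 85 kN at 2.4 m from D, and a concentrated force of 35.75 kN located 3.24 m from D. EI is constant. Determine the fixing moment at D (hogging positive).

M_D = 53.87 kN·m

Release the roller at E. Primary structure: cantilever fixed at D.
Primary-structure tip deflection at E by superposition:
  clockwise couple 25.25 at a = 1.35: M₀a(2L − a)/(2EI) = 99.71/EI
  point load 85 at a = 2.4: Pa²(3L − a)/(6EI) = 685.4/EI
  point load 35.75 at a = 3.24: Pa²(3L − a)/(6EI) = 472.9/EI
  δ_0 = 1258/EI
Tip deflection under a unit load at E: L³/(3EI) = 15.55/EI.
The prop prevents deflection at E: R_E = δ_0/δ_{EE} = 1258/15.55 = 80.89 kN.
Moment equilibrium about D: M_D = Σ(load moments about D) − R_E·L = 345.1 − 80.89×3.6 = 53.87 kN·m.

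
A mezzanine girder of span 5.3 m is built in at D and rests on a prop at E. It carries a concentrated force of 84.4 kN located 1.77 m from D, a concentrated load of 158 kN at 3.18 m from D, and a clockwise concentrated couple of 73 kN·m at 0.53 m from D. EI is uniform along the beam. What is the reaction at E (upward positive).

Choose R_E as the redundant. The primary structure is the cantilever fixed at D.
Primary-structure tip deflection at E by superposition:
  point load 84.4 at a = 1.77: Pa²(3L − a)/(6EI) = 622.7/EI
  point load 158 at a = 3.18: Pa²(3L − a)/(6EI) = 3387/EI
  clockwise couple 73 at a = 0.53: M₀a(2L − a)/(2EI) = 194.8/EI
  δ_0 = 4205/EI
Tip deflection under a unit load at E: L³/(3EI) = 49.63/EI.
The prop prevents deflection at E: R_E = δ_0/δ_{EE} = 4205/49.63 = 84.73 kN.

R_E = 84.73 kN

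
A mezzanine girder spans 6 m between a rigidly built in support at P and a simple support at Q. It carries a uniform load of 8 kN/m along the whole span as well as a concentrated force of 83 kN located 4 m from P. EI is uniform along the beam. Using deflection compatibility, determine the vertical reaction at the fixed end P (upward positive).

R_P = 69.96 kN

Release the roller at Q. Primary structure: cantilever fixed at P.
Deflection at Q on the released cantilever, summing each load's contribution:
  UDL 8: wL⁴/(8EI) = 1296/EI
  point load 83 at a = 4: Pa²(3L − a)/(6EI) = 3099/EI
  δ_0 = 4395/EI
Tip deflection under a unit load at Q: L³/(3EI) = 72/EI.
Compatibility at Q: δ_0 − R_Q·δ_{QQ} = 0, so R_Q = 4395/72 = 61.04 kN.
Vertical equilibrium: R_P = ΣP − R_Q = 131 − 61.04 = 69.96 kN.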